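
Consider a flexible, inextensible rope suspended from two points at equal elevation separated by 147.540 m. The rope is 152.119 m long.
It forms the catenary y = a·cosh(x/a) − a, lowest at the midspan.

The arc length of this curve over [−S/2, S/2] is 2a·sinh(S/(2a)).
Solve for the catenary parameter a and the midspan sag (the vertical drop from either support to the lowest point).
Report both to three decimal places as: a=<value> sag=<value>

a=171.742 sag=16.089

seed: a₀ = √(S³/(24(L−S))) = √(147.540³/(24·4.579)) = 170.951819
iter 1: u=0.431525  f(a)=+4.282e-02  f'(a)=-5.457e-02  a ← 170.951819 − (+4.282e-02/-5.457e-02) = 171.736488
iter 2: u=0.429553  f(a)=+2.966e-04  f'(a)=-5.382e-02  a ← 171.736488 − (+2.966e-04/-5.382e-02) = 171.741999
iter 3: u=0.429540  f(a)=+1.445e-08  f'(a)=-5.382e-02  a ← 171.741999 − (+1.445e-08/-5.382e-02) = 171.741999
iter 4: u=0.429540  f(a)=+0.000e+00  f'(a)=-5.382e-02  a ← 171.741999 − (+0.000e+00/-5.382e-02) = 171.741999
converged: |Δa| < 1e-12 after 4 iterations
sag = a·(cosh(S/(2a)) − 1) = 171.741999·(cosh(0.429540) − 1) = 16.088674
T_max/T_min = cosh(S/(2a)) = 1.093679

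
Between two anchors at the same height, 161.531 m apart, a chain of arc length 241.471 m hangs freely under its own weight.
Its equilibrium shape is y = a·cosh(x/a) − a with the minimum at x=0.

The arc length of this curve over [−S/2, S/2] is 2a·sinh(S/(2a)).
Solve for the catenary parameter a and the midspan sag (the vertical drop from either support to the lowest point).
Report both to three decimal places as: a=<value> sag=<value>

a=50.017 sag=80.669

seed: a₀ = √(S³/(24(L−S))) = √(161.531³/(24·79.940)) = 46.870127
iter 1: u=1.723176  f(a)=+1.274e+01  f'(a)=-4.538e+00  a ← 46.870127 − (+1.274e+01/-4.538e+00) = 49.678500
iter 2: u=1.625764  f(a)=+1.235e+00  f'(a)=-3.697e+00  a ← 49.678500 − (+1.235e+00/-3.697e+00) = 50.012603
iter 3: u=1.614903  f(a)=+1.435e-02  f'(a)=-3.611e+00  a ← 50.012603 − (+1.435e-02/-3.611e+00) = 50.016577
iter 4: u=1.614775  f(a)=+1.989e-06  f'(a)=-3.610e+00  a ← 50.016577 − (+1.989e-06/-3.610e+00) = 50.016578
iter 5: u=1.614775  f(a)=+0.000e+00  f'(a)=-3.610e+00  a ← 50.016578 − (+0.000e+00/-3.610e+00) = 50.016578
converged: |Δa| < 1e-12 after 5 iterations
sag = a·(cosh(S/(2a)) − 1) = 50.016578·(cosh(1.614775) − 1) = 80.668995
T_max/T_min = cosh(S/(2a)) = 2.612845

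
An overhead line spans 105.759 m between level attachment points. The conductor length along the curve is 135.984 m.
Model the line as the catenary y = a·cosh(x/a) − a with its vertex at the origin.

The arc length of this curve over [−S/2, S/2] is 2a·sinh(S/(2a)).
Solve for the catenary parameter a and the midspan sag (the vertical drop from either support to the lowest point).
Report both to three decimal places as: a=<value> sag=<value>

a=42.010 sag=37.913

seed: a₀ = √(S³/(24(L−S))) = √(105.759³/(24·30.225)) = 40.381945
iter 1: u=1.309484  f(a)=+2.700e+00  f'(a)=-1.770e+00  a ← 40.381945 − (+2.700e+00/-1.770e+00) = 41.907347
iter 2: u=1.261819  f(a)=+1.605e-01  f'(a)=-1.565e+00  a ← 41.907347 − (+1.605e-01/-1.565e+00) = 42.009904
iter 3: u=1.258739  f(a)=+6.467e-04  f'(a)=-1.553e+00  a ← 42.009904 − (+6.467e-04/-1.553e+00) = 42.010321
iter 4: u=1.258726  f(a)=+1.059e-08  f'(a)=-1.552e+00  a ← 42.010321 − (+1.059e-08/-1.552e+00) = 42.010321
iter 5: u=1.258726  f(a)=+2.842e-14  f'(a)=-1.552e+00  a ← 42.010321 − (+2.842e-14/-1.552e+00) = 42.010321
converged: |Δa| < 1e-12 after 5 iterations
sag = a·(cosh(S/(2a)) − 1) = 42.010321·(cosh(1.258726) − 1) = 37.913262
T_max/T_min = cosh(S/(2a)) = 1.902475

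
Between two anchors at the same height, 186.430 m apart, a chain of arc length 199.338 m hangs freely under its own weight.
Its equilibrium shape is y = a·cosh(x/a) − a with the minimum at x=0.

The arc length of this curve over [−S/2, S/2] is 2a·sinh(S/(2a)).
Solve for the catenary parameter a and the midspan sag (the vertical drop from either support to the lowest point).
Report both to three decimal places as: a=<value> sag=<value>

a=146.102 sag=30.759

seed: a₀ = √(S³/(24(L−S))) = √(186.430³/(24·12.908)) = 144.623411
iter 1: u=0.644536  f(a)=+2.708e-01  f'(a)=-1.860e-01  a ← 144.623411 − (+2.708e-01/-1.860e-01) = 146.078991
iter 2: u=0.638114  f(a)=+4.142e-03  f'(a)=-1.804e-01  a ← 146.078991 − (+4.142e-03/-1.804e-01) = 146.101956
iter 3: u=0.638013  f(a)=+1.003e-06  f'(a)=-1.803e-01  a ← 146.101956 − (+1.003e-06/-1.803e-01) = 146.101962
iter 4: u=0.638013  f(a)=+2.842e-14  f'(a)=-1.803e-01  a ← 146.101962 − (+2.842e-14/-1.803e-01) = 146.101962
converged: |Δa| < 1e-12 after 4 iterations
sag = a·(cosh(S/(2a)) − 1) = 146.101962·(cosh(0.638013) − 1) = 30.758697
T_max/T_min = cosh(S/(2a)) = 1.210529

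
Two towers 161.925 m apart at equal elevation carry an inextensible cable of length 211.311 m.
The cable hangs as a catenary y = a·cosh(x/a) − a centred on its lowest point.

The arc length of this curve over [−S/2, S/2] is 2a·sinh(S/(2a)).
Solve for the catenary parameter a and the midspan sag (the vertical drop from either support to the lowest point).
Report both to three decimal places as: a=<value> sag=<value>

a=62.416 sag=60.299

seed: a₀ = √(S³/(24(L−S))) = √(161.925³/(24·49.386)) = 59.849884
iter 1: u=1.352760  f(a)=+4.721e+00  f'(a)=-1.973e+00  a ← 59.849884 − (+4.721e+00/-1.973e+00) = 62.242827
iter 2: u=1.300752  f(a)=+2.979e-01  f'(a)=-1.731e+00  a ← 62.242827 − (+2.979e-01/-1.731e+00) = 62.414921
iter 3: u=1.297166  f(a)=+1.363e-03  f'(a)=-1.715e+00  a ← 62.414921 − (+1.363e-03/-1.715e+00) = 62.415716
iter 4: u=1.297149  f(a)=+2.881e-08  f'(a)=-1.715e+00  a ← 62.415716 − (+2.881e-08/-1.715e+00) = 62.415716
iter 5: u=1.297149  f(a)=+0.000e+00  f'(a)=-1.715e+00  a ← 62.415716 − (+0.000e+00/-1.715e+00) = 62.415716
converged: |Δa| < 1e-12 after 5 iterations
sag = a·(cosh(S/(2a)) − 1) = 62.415716·(cosh(1.297149) − 1) = 60.298612
T_max/T_min = cosh(S/(2a)) = 1.966081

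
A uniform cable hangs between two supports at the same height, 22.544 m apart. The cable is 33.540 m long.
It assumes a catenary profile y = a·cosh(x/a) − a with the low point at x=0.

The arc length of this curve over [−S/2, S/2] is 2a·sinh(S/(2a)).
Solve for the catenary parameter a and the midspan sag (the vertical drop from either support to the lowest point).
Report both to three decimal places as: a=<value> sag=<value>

seed: a₀ = √(S³/(24(L−S))) = √(22.544³/(24·10.996)) = 6.589060
iter 1: u=1.710714  f(a)=+1.726e+00  f'(a)=-4.422e+00  a ← 6.589060 − (+1.726e+00/-4.422e+00) = 6.979317
iter 2: u=1.615058  f(a)=+1.652e-01  f'(a)=-3.613e+00  a ← 6.979317 − (+1.652e-01/-3.613e+00) = 7.025047
iter 3: u=1.604544  f(a)=+1.868e-03  f'(a)=-3.531e+00  a ← 7.025047 − (+1.868e-03/-3.531e+00) = 7.025576
iter 4: u=1.604424  f(a)=+2.447e-07  f'(a)=-3.531e+00  a ← 7.025576 − (+2.447e-07/-3.531e+00) = 7.025576
iter 5: u=1.604424  f(a)=+7.105e-15  f'(a)=-3.531e+00  a ← 7.025576 − (+7.105e-15/-3.531e+00) = 7.025576
converged: |Δa| < 1e-12 after 5 iterations
sag = a·(cosh(S/(2a)) − 1) = 7.025576·(cosh(1.604424) − 1) = 11.156603
T_max/T_min = cosh(S/(2a)) = 2.587998

a=7.026 sag=11.157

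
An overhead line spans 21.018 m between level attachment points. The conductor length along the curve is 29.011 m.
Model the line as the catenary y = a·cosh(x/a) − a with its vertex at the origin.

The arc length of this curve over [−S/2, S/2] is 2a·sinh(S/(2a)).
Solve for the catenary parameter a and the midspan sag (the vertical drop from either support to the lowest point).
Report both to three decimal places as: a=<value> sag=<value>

seed: a₀ = √(S³/(24(L−S))) = √(21.018³/(24·7.993)) = 6.957073
iter 1: u=1.510549  f(a)=+9.630e-01  f'(a)=-2.867e+00  a ← 6.957073 − (+9.630e-01/-2.867e+00) = 7.293018
iter 2: u=1.440967  f(a)=+7.415e-02  f'(a)=-2.441e+00  a ← 7.293018 − (+7.415e-02/-2.441e+00) = 7.323398
iter 3: u=1.434990  f(a)=+5.206e-04  f'(a)=-2.407e+00  a ← 7.323398 − (+5.206e-04/-2.407e+00) = 7.323614
iter 4: u=1.434947  f(a)=+2.607e-08  f'(a)=-2.406e+00  a ← 7.323614 − (+2.607e-08/-2.406e+00) = 7.323614
iter 5: u=1.434947  f(a)=+0.000e+00  f'(a)=-2.406e+00  a ← 7.323614 − (+0.000e+00/-2.406e+00) = 7.323614
converged: |Δa| < 1e-12 after 5 iterations
sag = a·(cosh(S/(2a)) − 1) = 7.323614·(cosh(1.434947) − 1) = 8.925843
T_max/T_min = cosh(S/(2a)) = 2.218776

a=7.324 sag=8.926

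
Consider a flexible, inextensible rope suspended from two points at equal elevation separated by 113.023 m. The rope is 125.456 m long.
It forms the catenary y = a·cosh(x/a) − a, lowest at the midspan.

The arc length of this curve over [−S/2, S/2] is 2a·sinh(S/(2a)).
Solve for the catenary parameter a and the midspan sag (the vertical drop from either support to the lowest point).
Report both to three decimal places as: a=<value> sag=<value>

a=70.679 sag=23.821

seed: a₀ = √(S³/(24(L−S))) = √(113.023³/(24·12.433)) = 69.559533
iter 1: u=0.812419  f(a)=+4.168e-01  f'(a)=-3.816e-01  a ← 69.559533 − (+4.168e-01/-3.816e-01) = 70.651706
iter 2: u=0.799860  f(a)=+1.002e-02  f'(a)=-3.635e-01  a ← 70.651706 − (+1.002e-02/-3.635e-01) = 70.679272
iter 3: u=0.799548  f(a)=+6.106e-06  f'(a)=-3.630e-01  a ← 70.679272 − (+6.106e-06/-3.630e-01) = 70.679288
iter 4: u=0.799548  f(a)=+2.288e-12  f'(a)=-3.630e-01  a ← 70.679288 − (+2.288e-12/-3.630e-01) = 70.679288
converged: |Δa| < 1e-12 after 4 iterations
sag = a·(cosh(S/(2a)) − 1) = 70.679288·(cosh(0.799548) − 1) = 23.821314
T_max/T_min = cosh(S/(2a)) = 1.337034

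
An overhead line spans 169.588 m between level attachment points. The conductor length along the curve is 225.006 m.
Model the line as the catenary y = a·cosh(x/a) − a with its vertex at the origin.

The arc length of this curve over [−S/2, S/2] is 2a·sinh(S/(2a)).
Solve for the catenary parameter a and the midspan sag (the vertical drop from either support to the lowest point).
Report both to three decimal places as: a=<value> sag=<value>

a=63.326 sag=65.775

seed: a₀ = √(S³/(24(L−S))) = √(169.588³/(24·55.418)) = 60.556621
iter 1: u=1.400243  f(a)=+5.694e+00  f'(a)=-2.215e+00  a ← 60.556621 − (+5.694e+00/-2.215e+00) = 63.126808
iter 2: u=1.343233  f(a)=+3.825e-01  f'(a)=-1.927e+00  a ← 63.126808 − (+3.825e-01/-1.927e+00) = 63.325358
iter 3: u=1.339021  f(a)=+2.002e-03  f'(a)=-1.907e+00  a ← 63.325358 − (+2.002e-03/-1.907e+00) = 63.326408
iter 4: u=1.338999  f(a)=+5.546e-08  f'(a)=-1.906e+00  a ← 63.326408 − (+5.546e-08/-1.906e+00) = 63.326408
iter 5: u=1.338999  f(a)=+2.842e-14  f'(a)=-1.906e+00  a ← 63.326408 − (+2.842e-14/-1.906e+00) = 63.326408
converged: |Δa| < 1e-12 after 5 iterations
sag = a·(cosh(S/(2a)) − 1) = 63.326408·(cosh(1.338999) − 1) = 65.774943
T_max/T_min = cosh(S/(2a)) = 2.038665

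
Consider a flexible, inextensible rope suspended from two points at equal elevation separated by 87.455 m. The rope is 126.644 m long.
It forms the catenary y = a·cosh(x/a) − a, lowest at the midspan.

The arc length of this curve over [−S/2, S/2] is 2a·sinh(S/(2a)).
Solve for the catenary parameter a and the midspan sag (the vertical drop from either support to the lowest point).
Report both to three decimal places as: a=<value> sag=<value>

seed: a₀ = √(S³/(24(L−S))) = √(87.455³/(24·39.189)) = 26.667927
iter 1: u=1.639704  f(a)=+5.618e+00  f'(a)=-3.809e+00  a ← 26.667927 − (+5.618e+00/-3.809e+00) = 28.142953
iter 2: u=1.553764  f(a)=+4.998e-01  f'(a)=-3.159e+00  a ← 28.142953 − (+4.998e-01/-3.159e+00) = 28.301184
iter 3: u=1.545077  f(a)=+4.809e-03  f'(a)=-3.098e+00  a ← 28.301184 − (+4.809e-03/-3.098e+00) = 28.302736
iter 4: u=1.544992  f(a)=+4.547e-07  f'(a)=-3.098e+00  a ← 28.302736 − (+4.547e-07/-3.098e+00) = 28.302736
iter 5: u=1.544992  f(a)=+1.421e-14  f'(a)=-3.098e+00  a ← 28.302736 − (+1.421e-14/-3.098e+00) = 28.302736
converged: |Δa| < 1e-12 after 5 iterations
sag = a·(cosh(S/(2a)) − 1) = 28.302736·(cosh(1.544992) − 1) = 41.056622
T_max/T_min = cosh(S/(2a)) = 2.450624

a=28.303 sag=41.057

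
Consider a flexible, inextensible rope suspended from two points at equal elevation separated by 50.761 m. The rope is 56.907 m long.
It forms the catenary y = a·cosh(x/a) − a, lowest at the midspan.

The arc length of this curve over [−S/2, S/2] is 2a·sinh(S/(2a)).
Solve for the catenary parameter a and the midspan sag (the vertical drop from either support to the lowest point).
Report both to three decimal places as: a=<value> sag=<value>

a=30.304 sag=11.264

seed: a₀ = √(S³/(24(L−S))) = √(50.761³/(24·6.146)) = 29.777851
iter 1: u=0.852328  f(a)=+2.271e-01  f'(a)=-4.436e-01  a ← 29.777851 − (+2.271e-01/-4.436e-01) = 30.289934
iter 2: u=0.837919  f(a)=+5.992e-03  f'(a)=-4.204e-01  a ← 30.289934 − (+5.992e-03/-4.204e-01) = 30.304185
iter 3: u=0.837525  f(a)=+4.420e-06  f'(a)=-4.198e-01  a ← 30.304185 − (+4.420e-06/-4.198e-01) = 30.304196
iter 4: u=0.837524  f(a)=+2.416e-12  f'(a)=-4.198e-01  a ← 30.304196 − (+2.416e-12/-4.198e-01) = 30.304196
converged: |Δa| < 1e-12 after 4 iterations
sag = a·(cosh(S/(2a)) − 1) = 30.304196·(cosh(0.837524) − 1) = 11.264373
T_max/T_min = cosh(S/(2a)) = 1.371710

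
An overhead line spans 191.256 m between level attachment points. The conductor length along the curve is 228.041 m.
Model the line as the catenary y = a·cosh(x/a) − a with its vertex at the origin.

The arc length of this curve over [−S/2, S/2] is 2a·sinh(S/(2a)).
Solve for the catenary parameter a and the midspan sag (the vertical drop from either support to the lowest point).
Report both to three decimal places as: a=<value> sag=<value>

a=91.481 sag=54.702

seed: a₀ = √(S³/(24(L−S))) = √(191.256³/(24·36.785)) = 89.018773
iter 1: u=1.074245  f(a)=+2.182e+00  f'(a)=-9.258e-01  a ← 89.018773 − (+2.182e+00/-9.258e-01) = 91.375285
iter 2: u=1.046541  f(a)=+8.964e-02  f'(a)=-8.512e-01  a ← 91.375285 − (+8.964e-02/-8.512e-01) = 91.480593
iter 3: u=1.045336  f(a)=+1.657e-04  f'(a)=-8.480e-01  a ← 91.480593 − (+1.657e-04/-8.480e-01) = 91.480788
iter 4: u=1.045334  f(a)=+5.681e-10  f'(a)=-8.480e-01  a ← 91.480788 − (+5.681e-10/-8.480e-01) = 91.480788
iter 5: u=1.045334  f(a)=+0.000e+00  f'(a)=-8.480e-01  a ← 91.480788 − (+0.000e+00/-8.480e-01) = 91.480788
converged: |Δa| < 1e-12 after 5 iterations
sag = a·(cosh(S/(2a)) − 1) = 91.480788·(cosh(1.045334) − 1) = 54.702005
T_max/T_min = cosh(S/(2a)) = 1.597962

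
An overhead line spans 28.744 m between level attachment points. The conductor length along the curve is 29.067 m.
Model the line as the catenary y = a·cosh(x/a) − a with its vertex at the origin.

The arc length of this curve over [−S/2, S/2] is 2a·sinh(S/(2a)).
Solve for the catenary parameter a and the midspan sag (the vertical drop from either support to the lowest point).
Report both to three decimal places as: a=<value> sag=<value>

a=55.443 sag=1.873

seed: a₀ = √(S³/(24(L−S))) = √(28.744³/(24·0.323)) = 55.349528
iter 1: u=0.259659  f(a)=+1.091e-03  f'(a)=-1.175e-02  a ← 55.349528 − (+1.091e-03/-1.175e-02) = 55.442346
iter 2: u=0.259224  f(a)=+2.750e-06  f'(a)=-1.169e-02  a ← 55.442346 − (+2.750e-06/-1.169e-02) = 55.442582
iter 3: u=0.259223  f(a)=+1.757e-11  f'(a)=-1.169e-02  a ← 55.442582 − (+1.757e-11/-1.169e-02) = 55.442582
iter 4: u=0.259223  f(a)=-3.553e-15  f'(a)=-1.169e-02  a ← 55.442582 − (-3.553e-15/-1.169e-02) = 55.442582
converged: |Δa| < 1e-12 after 4 iterations
sag = a·(cosh(S/(2a)) − 1) = 55.442582·(cosh(0.259223) − 1) = 1.873232
T_max/T_min = cosh(S/(2a)) = 1.033787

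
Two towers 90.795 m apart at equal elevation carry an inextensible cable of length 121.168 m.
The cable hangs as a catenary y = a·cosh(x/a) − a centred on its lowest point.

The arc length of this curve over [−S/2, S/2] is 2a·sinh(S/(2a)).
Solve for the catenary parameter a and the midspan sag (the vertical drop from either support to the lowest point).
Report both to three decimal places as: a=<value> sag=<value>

seed: a₀ = √(S³/(24(L−S))) = √(90.795³/(24·30.373)) = 32.043757
iter 1: u=1.416735  f(a)=+3.198e+00  f'(a)=-2.305e+00  a ← 32.043757 − (+3.198e+00/-2.305e+00) = 33.431434
iter 2: u=1.357929  f(a)=+2.195e-01  f'(a)=-1.998e+00  a ← 33.431434 − (+2.195e-01/-1.998e+00) = 33.541271
iter 3: u=1.353482  f(a)=+1.202e-03  f'(a)=-1.976e+00  a ← 33.541271 − (+1.202e-03/-1.976e+00) = 33.541879
iter 4: u=1.353457  f(a)=+3.650e-08  f'(a)=-1.976e+00  a ← 33.541879 − (+3.650e-08/-1.976e+00) = 33.541879
iter 5: u=1.353457  f(a)=+0.000e+00  f'(a)=-1.976e+00  a ← 33.541879 − (+0.000e+00/-1.976e+00) = 33.541879
converged: |Δa| < 1e-12 after 5 iterations
sag = a·(cosh(S/(2a)) − 1) = 33.541879·(cosh(1.353457) − 1) = 35.707516
T_max/T_min = cosh(S/(2a)) = 2.064565

a=33.542 sag=35.708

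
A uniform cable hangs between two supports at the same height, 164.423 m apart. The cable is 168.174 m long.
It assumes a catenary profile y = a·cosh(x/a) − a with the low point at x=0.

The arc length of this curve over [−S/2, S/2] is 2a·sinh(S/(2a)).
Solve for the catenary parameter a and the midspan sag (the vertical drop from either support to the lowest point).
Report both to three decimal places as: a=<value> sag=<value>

seed: a₀ = √(S³/(24(L−S))) = √(164.423³/(24·3.751)) = 222.210563
iter 1: u=0.369971  f(a)=+2.576e-02  f'(a)=-3.423e-02  a ← 222.210563 − (+2.576e-02/-3.423e-02) = 222.963092
iter 2: u=0.368722  f(a)=+1.314e-04  f'(a)=-3.388e-02  a ← 222.963092 − (+1.314e-04/-3.388e-02) = 222.966971
iter 3: u=0.368716  f(a)=+3.461e-09  f'(a)=-3.387e-02  a ← 222.966971 − (+3.461e-09/-3.387e-02) = 222.966971
iter 4: u=0.368716  f(a)=+0.000e+00  f'(a)=-3.387e-02  a ← 222.966971 − (+0.000e+00/-3.387e-02) = 222.966971
converged: |Δa| < 1e-12 after 4 iterations
sag = a·(cosh(S/(2a)) − 1) = 222.966971·(cosh(0.368716) − 1) = 15.328840
T_max/T_min = cosh(S/(2a)) = 1.068749

a=222.967 sag=15.329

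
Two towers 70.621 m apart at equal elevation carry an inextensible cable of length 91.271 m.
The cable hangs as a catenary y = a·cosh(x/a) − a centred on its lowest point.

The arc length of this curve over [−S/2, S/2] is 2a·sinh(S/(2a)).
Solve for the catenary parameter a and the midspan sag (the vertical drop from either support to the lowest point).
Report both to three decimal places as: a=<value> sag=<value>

a=27.757 sag=25.657

seed: a₀ = √(S³/(24(L−S))) = √(70.621³/(24·20.650)) = 26.658465
iter 1: u=1.324551  f(a)=+1.889e+00  f'(a)=-1.839e+00  a ← 26.658465 − (+1.889e+00/-1.839e+00) = 27.685863
iter 2: u=1.275398  f(a)=+1.147e-01  f'(a)=-1.622e+00  a ← 27.685863 − (+1.147e-01/-1.622e+00) = 27.756594
iter 3: u=1.272148  f(a)=+4.833e-04  f'(a)=-1.608e+00  a ← 27.756594 − (+4.833e-04/-1.608e+00) = 27.756894
iter 4: u=1.272134  f(a)=+8.660e-09  f'(a)=-1.608e+00  a ← 27.756894 − (+8.660e-09/-1.608e+00) = 27.756894
iter 5: u=1.272134  f(a)=+0.000e+00  f'(a)=-1.608e+00  a ← 27.756894 − (+0.000e+00/-1.608e+00) = 27.756894
converged: |Δa| < 1e-12 after 5 iterations
sag = a·(cosh(S/(2a)) − 1) = 27.756894·(cosh(1.272134) − 1) = 25.656999
T_max/T_min = cosh(S/(2a)) = 1.924347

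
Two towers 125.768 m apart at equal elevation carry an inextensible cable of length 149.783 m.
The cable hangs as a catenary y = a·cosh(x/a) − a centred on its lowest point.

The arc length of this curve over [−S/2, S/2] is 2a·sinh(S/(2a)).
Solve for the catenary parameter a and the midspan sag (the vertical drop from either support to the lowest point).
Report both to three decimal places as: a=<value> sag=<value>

a=60.364 sag=35.826

seed: a₀ = √(S³/(24(L−S))) = √(125.768³/(24·24.015)) = 58.750060
iter 1: u=1.070365  f(a)=+1.414e+00  f'(a)=-9.151e-01  a ← 58.750060 − (+1.414e+00/-9.151e-01) = 60.295019
iter 2: u=1.042939  f(a)=+5.769e-02  f'(a)=-8.418e-01  a ← 60.295019 − (+5.769e-02/-8.418e-01) = 60.363549
iter 3: u=1.041755  f(a)=+1.051e-04  f'(a)=-8.387e-01  a ← 60.363549 − (+1.051e-04/-8.387e-01) = 60.363674
iter 4: u=1.041752  f(a)=+3.502e-10  f'(a)=-8.387e-01  a ← 60.363674 − (+3.502e-10/-8.387e-01) = 60.363674
iter 5: u=1.041752  f(a)=-2.842e-14  f'(a)=-8.387e-01  a ← 60.363674 − (-2.842e-14/-8.387e-01) = 60.363674
converged: |Δa| < 1e-12 after 5 iterations
sag = a·(cosh(S/(2a)) − 1) = 60.363674·(cosh(1.041752) − 1) = 35.826294
T_max/T_min = cosh(S/(2a)) = 1.593508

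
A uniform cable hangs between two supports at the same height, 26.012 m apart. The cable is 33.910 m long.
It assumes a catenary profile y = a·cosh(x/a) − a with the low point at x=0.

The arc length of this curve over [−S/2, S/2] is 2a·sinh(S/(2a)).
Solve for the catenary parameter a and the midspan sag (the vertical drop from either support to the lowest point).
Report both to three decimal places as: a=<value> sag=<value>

seed: a₀ = √(S³/(24(L−S))) = √(26.012³/(24·7.898)) = 9.635992
iter 1: u=1.349731  f(a)=+7.514e-01  f'(a)=-1.958e+00  a ← 9.635992 − (+7.514e-01/-1.958e+00) = 10.019763
iter 2: u=1.298035  f(a)=+4.722e-02  f'(a)=-1.719e+00  a ← 10.019763 − (+4.722e-02/-1.719e+00) = 10.047235
iter 3: u=1.294486  f(a)=+2.142e-04  f'(a)=-1.703e+00  a ← 10.047235 − (+2.142e-04/-1.703e+00) = 10.047360
iter 4: u=1.294469  f(a)=+4.449e-09  f'(a)=-1.703e+00  a ← 10.047360 − (+4.449e-09/-1.703e+00) = 10.047360
iter 5: u=1.294469  f(a)=-7.105e-15  f'(a)=-1.703e+00  a ← 10.047360 − (-7.105e-15/-1.703e+00) = 10.047360
converged: |Δa| < 1e-12 after 5 iterations
sag = a·(cosh(S/(2a)) − 1) = 10.047360·(cosh(1.294469) − 1) = 9.661051
T_max/T_min = cosh(S/(2a)) = 1.961551

a=10.047 sag=9.661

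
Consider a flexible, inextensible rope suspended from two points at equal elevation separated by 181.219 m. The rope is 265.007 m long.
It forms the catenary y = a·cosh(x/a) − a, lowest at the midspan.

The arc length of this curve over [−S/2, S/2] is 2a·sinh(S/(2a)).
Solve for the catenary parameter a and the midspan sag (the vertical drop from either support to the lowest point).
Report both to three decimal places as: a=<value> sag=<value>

a=57.833 sag=86.741

seed: a₀ = √(S³/(24(L−S))) = √(181.219³/(24·83.788)) = 54.401273
iter 1: u=1.665577  f(a)=+1.242e+01  f'(a)=-4.024e+00  a ← 54.401273 − (+1.242e+01/-4.024e+00) = 57.487703
iter 2: u=1.576154  f(a)=+1.135e+00  f'(a)=-3.319e+00  a ← 57.487703 − (+1.135e+00/-3.319e+00) = 57.829772
iter 3: u=1.566831  f(a)=+1.160e-02  f'(a)=-3.252e+00  a ← 57.829772 − (+1.160e-02/-3.252e+00) = 57.833338
iter 4: u=1.566735  f(a)=+1.237e-06  f'(a)=-3.251e+00  a ← 57.833338 − (+1.237e-06/-3.251e+00) = 57.833338
iter 5: u=1.566735  f(a)=+5.684e-14  f'(a)=-3.251e+00  a ← 57.833338 − (+5.684e-14/-3.251e+00) = 57.833338
converged: |Δa| < 1e-12 after 5 iterations
sag = a·(cosh(S/(2a)) − 1) = 57.833338·(cosh(1.566735) − 1) = 86.741461
T_max/T_min = cosh(S/(2a)) = 2.499852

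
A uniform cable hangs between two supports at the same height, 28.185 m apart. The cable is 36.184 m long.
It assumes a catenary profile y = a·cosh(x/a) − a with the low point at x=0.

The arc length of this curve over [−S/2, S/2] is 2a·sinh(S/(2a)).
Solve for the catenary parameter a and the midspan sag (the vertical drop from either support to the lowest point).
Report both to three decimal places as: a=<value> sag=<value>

a=11.232 sag=10.063

seed: a₀ = √(S³/(24(L−S))) = √(28.185³/(24·7.999)) = 10.799499
iter 1: u=1.304922  f(a)=+7.093e-01  f'(a)=-1.749e+00  a ← 10.799499 − (+7.093e-01/-1.749e+00) = 11.204951
iter 2: u=1.257703  f(a)=+4.190e-02  f'(a)=-1.548e+00  a ← 11.204951 − (+4.190e-02/-1.548e+00) = 11.232014
iter 3: u=1.254673  f(a)=+1.665e-04  f'(a)=-1.536e+00  a ← 11.232014 − (+1.665e-04/-1.536e+00) = 11.232123
iter 4: u=1.254660  f(a)=+2.654e-09  f'(a)=-1.536e+00  a ← 11.232123 − (+2.654e-09/-1.536e+00) = 11.232123
iter 5: u=1.254660  f(a)=-7.105e-15  f'(a)=-1.536e+00  a ← 11.232123 − (-7.105e-15/-1.536e+00) = 11.232123
converged: |Δa| < 1e-12 after 5 iterations
sag = a·(cosh(S/(2a)) − 1) = 11.232123·(cosh(1.254660) − 1) = 10.062972
T_max/T_min = cosh(S/(2a)) = 1.895910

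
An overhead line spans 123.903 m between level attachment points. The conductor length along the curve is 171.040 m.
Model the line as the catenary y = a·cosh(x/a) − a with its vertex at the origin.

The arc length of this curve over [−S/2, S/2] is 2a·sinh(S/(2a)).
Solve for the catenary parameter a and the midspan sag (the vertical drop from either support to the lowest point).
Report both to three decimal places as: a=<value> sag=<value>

a=43.166 sag=52.630

seed: a₀ = √(S³/(24(L−S))) = √(123.903³/(24·47.137)) = 41.004936
iter 1: u=1.510830  f(a)=+5.682e+00  f'(a)=-2.869e+00  a ← 41.004936 − (+5.682e+00/-2.869e+00) = 42.985613
iter 2: u=1.441215  f(a)=+4.376e-01  f'(a)=-2.442e+00  a ← 42.985613 − (+4.376e-01/-2.442e+00) = 43.164798
iter 3: u=1.435232  f(a)=+3.075e-03  f'(a)=-2.408e+00  a ← 43.164798 − (+3.075e-03/-2.408e+00) = 43.166075
iter 4: u=1.435190  f(a)=+1.542e-07  f'(a)=-2.408e+00  a ← 43.166075 − (+1.542e-07/-2.408e+00) = 43.166075
iter 5: u=1.435190  f(a)=+2.842e-14  f'(a)=-2.408e+00  a ← 43.166075 − (+2.842e-14/-2.408e+00) = 43.166075
converged: |Δa| < 1e-12 after 5 iterations
sag = a·(cosh(S/(2a)) − 1) = 43.166075·(cosh(1.435190) − 1) = 52.630482
T_max/T_min = cosh(S/(2a)) = 2.219256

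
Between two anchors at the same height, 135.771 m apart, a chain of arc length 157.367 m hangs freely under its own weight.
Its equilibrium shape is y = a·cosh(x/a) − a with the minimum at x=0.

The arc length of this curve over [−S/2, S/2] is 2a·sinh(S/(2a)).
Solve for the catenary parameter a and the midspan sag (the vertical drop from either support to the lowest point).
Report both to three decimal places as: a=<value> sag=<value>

seed: a₀ = √(S³/(24(L−S))) = √(135.771³/(24·21.596)) = 69.489349
iter 1: u=0.976919  f(a)=+1.054e+00  f'(a)=-6.829e-01  a ← 69.489349 − (+1.054e+00/-6.829e-01) = 71.033056
iter 2: u=0.955689  f(a)=+3.615e-02  f'(a)=-6.368e-01  a ← 71.033056 − (+3.615e-02/-6.368e-01) = 71.089828
iter 3: u=0.954926  f(a)=+4.586e-05  f'(a)=-6.352e-01  a ← 71.089828 − (+4.586e-05/-6.352e-01) = 71.089901
iter 4: u=0.954925  f(a)=+7.401e-11  f'(a)=-6.352e-01  a ← 71.089901 − (+7.401e-11/-6.352e-01) = 71.089901
iter 5: u=0.954925  f(a)=+0.000e+00  f'(a)=-6.352e-01  a ← 71.089901 − (+0.000e+00/-6.352e-01) = 71.089901
converged: |Δa| < 1e-12 after 5 iterations
sag = a·(cosh(S/(2a)) − 1) = 71.089901·(cosh(0.954925) − 1) = 34.951917
T_max/T_min = cosh(S/(2a)) = 1.491658

a=71.090 sag=34.952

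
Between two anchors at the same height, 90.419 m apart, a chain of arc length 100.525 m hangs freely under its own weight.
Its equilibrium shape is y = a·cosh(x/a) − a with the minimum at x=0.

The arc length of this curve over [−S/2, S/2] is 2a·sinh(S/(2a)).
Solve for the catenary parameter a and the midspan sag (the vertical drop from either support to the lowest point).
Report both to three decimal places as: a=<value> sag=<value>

seed: a₀ = √(S³/(24(L−S))) = √(90.419³/(24·10.106)) = 55.207017
iter 1: u=0.818909  f(a)=+3.443e-01  f'(a)=-3.913e-01  a ← 55.207017 − (+3.443e-01/-3.913e-01) = 56.087048
iter 2: u=0.806060  f(a)=+8.406e-03  f'(a)=-3.724e-01  a ← 56.087048 − (+8.406e-03/-3.724e-01) = 56.109622
iter 3: u=0.805735  f(a)=+5.288e-06  f'(a)=-3.719e-01  a ← 56.109622 − (+5.288e-06/-3.719e-01) = 56.109636
iter 4: u=0.805735  f(a)=+2.103e-12  f'(a)=-3.719e-01  a ← 56.109636 − (+2.103e-12/-3.719e-01) = 56.109636
converged: |Δa| < 1e-12 after 4 iterations
sag = a·(cosh(S/(2a)) − 1) = 56.109636·(cosh(0.805735) − 1) = 19.220372
T_max/T_min = cosh(S/(2a)) = 1.342550

a=56.110 sag=19.220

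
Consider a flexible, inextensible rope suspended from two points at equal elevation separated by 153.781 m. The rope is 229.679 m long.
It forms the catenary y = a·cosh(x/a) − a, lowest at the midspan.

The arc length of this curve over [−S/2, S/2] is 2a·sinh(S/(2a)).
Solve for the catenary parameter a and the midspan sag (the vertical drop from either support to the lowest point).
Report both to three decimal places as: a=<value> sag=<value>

seed: a₀ = √(S³/(24(L−S))) = √(153.781³/(24·75.898)) = 44.682065
iter 1: u=1.720836  f(a)=+1.206e+01  f'(a)=-4.516e+00  a ← 44.682065 − (+1.206e+01/-4.516e+00) = 47.353538
iter 2: u=1.623754  f(a)=+1.167e+00  f'(a)=-3.681e+00  a ← 47.353538 − (+1.167e+00/-3.681e+00) = 47.670455
iter 3: u=1.612959  f(a)=+1.349e-02  f'(a)=-3.596e+00  a ← 47.670455 − (+1.349e-02/-3.596e+00) = 47.674206
iter 4: u=1.612832  f(a)=+1.849e-06  f'(a)=-3.595e+00  a ← 47.674206 − (+1.849e-06/-3.595e+00) = 47.674206
iter 5: u=1.612832  f(a)=+5.684e-14  f'(a)=-3.595e+00  a ← 47.674206 − (+5.684e-14/-3.595e+00) = 47.674206
converged: |Δa| < 1e-12 after 5 iterations
sag = a·(cosh(S/(2a)) − 1) = 47.674206·(cosh(1.612832) − 1) = 76.667825
T_max/T_min = cosh(S/(2a)) = 2.608162

a=47.674 sag=76.668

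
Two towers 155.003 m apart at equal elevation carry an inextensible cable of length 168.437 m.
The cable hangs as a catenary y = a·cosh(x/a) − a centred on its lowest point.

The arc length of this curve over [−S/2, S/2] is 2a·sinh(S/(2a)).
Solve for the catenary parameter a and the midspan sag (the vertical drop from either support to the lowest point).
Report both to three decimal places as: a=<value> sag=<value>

a=108.844 sag=28.778

seed: a₀ = √(S³/(24(L−S))) = √(155.003³/(24·13.434)) = 107.473616
iter 1: u=0.721121  f(a)=+3.537e-01  f'(a)=-2.632e-01  a ← 107.473616 − (+3.537e-01/-2.632e-01) = 108.817069
iter 2: u=0.712218  f(a)=+6.740e-03  f'(a)=-2.533e-01  a ← 108.817069 − (+6.740e-03/-2.533e-01) = 108.843680
iter 3: u=0.712044  f(a)=+2.554e-06  f'(a)=-2.531e-01  a ← 108.843680 − (+2.554e-06/-2.531e-01) = 108.843690
iter 4: u=0.712044  f(a)=+3.695e-13  f'(a)=-2.531e-01  a ← 108.843690 − (+3.695e-13/-2.531e-01) = 108.843690
converged: |Δa| < 1e-12 after 4 iterations
sag = a·(cosh(S/(2a)) − 1) = 108.843690·(cosh(0.712044) − 1) = 28.777909
T_max/T_min = cosh(S/(2a)) = 1.264397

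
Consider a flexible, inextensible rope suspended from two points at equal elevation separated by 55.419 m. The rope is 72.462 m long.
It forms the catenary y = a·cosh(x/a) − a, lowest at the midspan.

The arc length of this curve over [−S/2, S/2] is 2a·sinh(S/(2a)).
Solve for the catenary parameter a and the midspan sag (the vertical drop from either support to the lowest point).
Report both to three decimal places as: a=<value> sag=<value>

a=21.280 sag=20.738

seed: a₀ = √(S³/(24(L−S))) = √(55.419³/(24·17.043)) = 20.399024
iter 1: u=1.358374  f(a)=+1.643e+00  f'(a)=-2.000e+00  a ← 20.399024 − (+1.643e+00/-2.000e+00) = 21.220520
iter 2: u=1.305788  f(a)=+1.045e-01  f'(a)=-1.753e+00  a ← 21.220520 − (+1.045e-01/-1.753e+00) = 21.280109
iter 3: u=1.302131  f(a)=+4.858e-04  f'(a)=-1.737e+00  a ← 21.280109 − (+4.858e-04/-1.737e+00) = 21.280389
iter 4: u=1.302114  f(a)=+1.061e-08  f'(a)=-1.737e+00  a ← 21.280389 − (+1.061e-08/-1.737e+00) = 21.280389
iter 5: u=1.302114  f(a)=+1.421e-14  f'(a)=-1.737e+00  a ← 21.280389 − (+1.421e-14/-1.737e+00) = 21.280389
converged: |Δa| < 1e-12 after 5 iterations
sag = a·(cosh(S/(2a)) − 1) = 21.280389·(cosh(1.302114) − 1) = 20.737944
T_max/T_min = cosh(S/(2a)) = 1.974510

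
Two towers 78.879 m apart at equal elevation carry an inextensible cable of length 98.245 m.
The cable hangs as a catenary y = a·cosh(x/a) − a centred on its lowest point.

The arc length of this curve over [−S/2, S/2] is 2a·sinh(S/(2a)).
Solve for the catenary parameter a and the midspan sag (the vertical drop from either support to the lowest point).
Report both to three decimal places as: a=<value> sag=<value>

a=33.630 sag=25.902

seed: a₀ = √(S³/(24(L−S))) = √(78.879³/(24·19.366)) = 32.494998
iter 1: u=1.213710  f(a)=+1.477e+00  f'(a)=-1.377e+00  a ← 32.494998 − (+1.477e+00/-1.377e+00) = 33.567943
iter 2: u=1.174916  f(a)=+7.633e-02  f'(a)=-1.238e+00  a ← 33.567943 − (+7.633e-02/-1.238e+00) = 33.629597
iter 3: u=1.172762  f(a)=+2.283e-04  f'(a)=-1.231e+00  a ← 33.629597 − (+2.283e-04/-1.231e+00) = 33.629782
iter 4: u=1.172755  f(a)=+2.056e-09  f'(a)=-1.231e+00  a ← 33.629782 − (+2.056e-09/-1.231e+00) = 33.629782
iter 5: u=1.172755  f(a)=+1.421e-14  f'(a)=-1.231e+00  a ← 33.629782 − (+1.421e-14/-1.231e+00) = 33.629782
converged: |Δa| < 1e-12 after 5 iterations
sag = a·(cosh(S/(2a)) − 1) = 33.629782·(cosh(1.172755) − 1) = 25.901573
T_max/T_min = cosh(S/(2a)) = 1.770197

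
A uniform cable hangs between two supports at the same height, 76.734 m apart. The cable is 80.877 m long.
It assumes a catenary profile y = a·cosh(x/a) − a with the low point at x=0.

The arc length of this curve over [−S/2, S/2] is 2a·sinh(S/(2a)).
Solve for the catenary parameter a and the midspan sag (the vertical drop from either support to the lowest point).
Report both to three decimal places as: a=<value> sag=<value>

seed: a₀ = √(S³/(24(L−S))) = √(76.734³/(24·4.143)) = 67.409122
iter 1: u=0.569166  f(a)=+6.763e-02  f'(a)=-1.269e-01  a ← 67.409122 − (+6.763e-02/-1.269e-01) = 67.941824
iter 2: u=0.564704  f(a)=+8.100e-04  f'(a)=-1.239e-01  a ← 67.941824 − (+8.100e-04/-1.239e-01) = 67.948360
iter 3: u=0.564649  f(a)=+1.193e-07  f'(a)=-1.239e-01  a ← 67.948360 − (+1.193e-07/-1.239e-01) = 67.948361
iter 4: u=0.564649  f(a)=-1.421e-14  f'(a)=-1.239e-01  a ← 67.948361 − (-1.421e-14/-1.239e-01) = 67.948361
converged: |Δa| < 1e-12 after 4 iterations
sag = a·(cosh(S/(2a)) − 1) = 67.948361·(cosh(0.564649) − 1) = 11.122822
T_max/T_min = cosh(S/(2a)) = 1.163695

a=67.948 sag=11.123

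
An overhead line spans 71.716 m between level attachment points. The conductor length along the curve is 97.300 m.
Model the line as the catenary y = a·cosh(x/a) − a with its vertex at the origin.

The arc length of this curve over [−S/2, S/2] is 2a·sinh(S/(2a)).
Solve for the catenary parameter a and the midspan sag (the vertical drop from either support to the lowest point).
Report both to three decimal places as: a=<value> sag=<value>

seed: a₀ = √(S³/(24(L−S))) = √(71.716³/(24·25.584)) = 24.509488
iter 1: u=1.463025  f(a)=+2.882e+00  f'(a)=-2.570e+00  a ← 24.509488 − (+2.882e+00/-2.570e+00) = 25.630784
iter 2: u=1.399021  f(a)=+2.096e-01  f'(a)=-2.209e+00  a ← 25.630784 − (+2.096e-01/-2.209e+00) = 25.725665
iter 3: u=1.393861  f(a)=+1.300e-03  f'(a)=-2.181e+00  a ← 25.725665 − (+1.300e-03/-2.181e+00) = 25.726261
iter 4: u=1.393829  f(a)=+5.075e-08  f'(a)=-2.181e+00  a ← 25.726261 − (+5.075e-08/-2.181e+00) = 25.726261
iter 5: u=1.393829  f(a)=-1.421e-14  f'(a)=-2.181e+00  a ← 25.726261 − (-1.421e-14/-2.181e+00) = 25.726261
converged: |Δa| < 1e-12 after 5 iterations
sag = a·(cosh(S/(2a)) − 1) = 25.726261·(cosh(1.393829) − 1) = 29.307029
T_max/T_min = cosh(S/(2a)) = 2.139187

a=25.726 sag=29.307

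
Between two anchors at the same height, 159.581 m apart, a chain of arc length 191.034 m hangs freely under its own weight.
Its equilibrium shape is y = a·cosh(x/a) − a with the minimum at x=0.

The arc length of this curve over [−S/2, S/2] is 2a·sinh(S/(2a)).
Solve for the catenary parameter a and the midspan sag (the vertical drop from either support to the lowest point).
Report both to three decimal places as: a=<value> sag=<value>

a=75.450 sag=46.272

seed: a₀ = √(S³/(24(L−S))) = √(159.581³/(24·31.453)) = 73.372804
iter 1: u=1.087467  f(a)=+1.913e+00  f'(a)=-9.631e-01  a ← 73.372804 − (+1.913e+00/-9.631e-01) = 75.359098
iter 2: u=1.058804  f(a)=+8.043e-02  f'(a)=-8.837e-01  a ← 75.359098 − (+8.043e-02/-8.837e-01) = 75.450121
iter 3: u=1.057526  f(a)=+1.560e-04  f'(a)=-8.802e-01  a ← 75.450121 − (+1.560e-04/-8.802e-01) = 75.450299
iter 4: u=1.057524  f(a)=+5.895e-10  f'(a)=-8.802e-01  a ← 75.450299 − (+5.895e-10/-8.802e-01) = 75.450299
iter 5: u=1.057524  f(a)=+0.000e+00  f'(a)=-8.802e-01  a ← 75.450299 − (+0.000e+00/-8.802e-01) = 75.450299
converged: |Δa| < 1e-12 after 5 iterations
sag = a·(cosh(S/(2a)) − 1) = 75.450299·(cosh(1.057524) − 1) = 46.271700
T_max/T_min = cosh(S/(2a)) = 1.613274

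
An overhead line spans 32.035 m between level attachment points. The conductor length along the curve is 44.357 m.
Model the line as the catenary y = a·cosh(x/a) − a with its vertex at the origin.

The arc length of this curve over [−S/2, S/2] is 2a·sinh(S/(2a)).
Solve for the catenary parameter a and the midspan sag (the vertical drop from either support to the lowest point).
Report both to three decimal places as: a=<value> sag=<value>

a=11.105 sag=13.698

seed: a₀ = √(S³/(24(L−S))) = √(32.035³/(24·12.322)) = 10.543647
iter 1: u=1.519161  f(a)=+1.503e+00  f'(a)=-2.923e+00  a ← 10.543647 − (+1.503e+00/-2.923e+00) = 11.057664
iter 2: u=1.448543  f(a)=+1.169e-01  f'(a)=-2.485e+00  a ← 11.057664 − (+1.169e-01/-2.485e+00) = 11.104700
iter 3: u=1.442407  f(a)=+8.388e-04  f'(a)=-2.449e+00  a ← 11.104700 − (+8.388e-04/-2.449e+00) = 11.105042
iter 4: u=1.442363  f(a)=+4.389e-08  f'(a)=-2.449e+00  a ← 11.105042 − (+4.389e-08/-2.449e+00) = 11.105042
iter 5: u=1.442363  f(a)=+0.000e+00  f'(a)=-2.449e+00  a ← 11.105042 − (+0.000e+00/-2.449e+00) = 11.105042
converged: |Δa| < 1e-12 after 5 iterations
sag = a·(cosh(S/(2a)) − 1) = 11.105042·(cosh(1.442363) − 1) = 13.698341
T_max/T_min = cosh(S/(2a)) = 2.233524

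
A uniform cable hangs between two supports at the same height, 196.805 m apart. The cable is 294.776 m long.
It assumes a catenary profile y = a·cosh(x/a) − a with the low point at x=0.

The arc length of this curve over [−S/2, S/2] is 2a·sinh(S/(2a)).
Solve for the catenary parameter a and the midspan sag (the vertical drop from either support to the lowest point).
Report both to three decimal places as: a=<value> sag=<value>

a=60.781 sag=98.648

seed: a₀ = √(S³/(24(L−S))) = √(196.805³/(24·97.971)) = 56.937684
iter 1: u=1.728249  f(a)=+1.572e+01  f'(a)=-4.585e+00  a ← 56.937684 − (+1.572e+01/-4.585e+00) = 60.365295
iter 2: u=1.630117  f(a)=+1.531e+00  f'(a)=-3.732e+00  a ← 60.365295 − (+1.531e+00/-3.732e+00) = 60.775573
iter 3: u=1.619113  f(a)=+1.799e-02  f'(a)=-3.644e+00  a ← 60.775573 − (+1.799e-02/-3.644e+00) = 60.780510
iter 4: u=1.618981  f(a)=+2.549e-06  f'(a)=-3.643e+00  a ← 60.780510 − (+2.549e-06/-3.643e+00) = 60.780511
iter 5: u=1.618981  f(a)=+1.705e-13  f'(a)=-3.643e+00  a ← 60.780511 − (+1.705e-13/-3.643e+00) = 60.780511
converged: |Δa| < 1e-12 after 5 iterations
sag = a·(cosh(S/(2a)) − 1) = 60.780511·(cosh(1.618981) − 1) = 98.648135
T_max/T_min = cosh(S/(2a)) = 2.623022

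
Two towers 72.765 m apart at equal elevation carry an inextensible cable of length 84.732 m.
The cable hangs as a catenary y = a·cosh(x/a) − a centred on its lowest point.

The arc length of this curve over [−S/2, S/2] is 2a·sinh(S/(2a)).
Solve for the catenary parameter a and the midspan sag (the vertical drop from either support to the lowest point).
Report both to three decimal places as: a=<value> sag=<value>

seed: a₀ = √(S³/(24(L−S))) = √(72.765³/(24·11.967)) = 36.625666
iter 1: u=0.993361  f(a)=+6.045e-01  f'(a)=-7.203e-01  a ← 36.625666 − (+6.045e-01/-7.203e-01) = 37.464924
iter 2: u=0.971108  f(a)=+2.140e-02  f'(a)=-6.701e-01  a ← 37.464924 − (+2.140e-02/-6.701e-01) = 37.496863
iter 3: u=0.970281  f(a)=+2.901e-05  f'(a)=-6.683e-01  a ← 37.496863 − (+2.901e-05/-6.683e-01) = 37.496906
iter 4: u=0.970280  f(a)=+5.346e-11  f'(a)=-6.683e-01  a ← 37.496906 − (+5.346e-11/-6.683e-01) = 37.496906
iter 5: u=0.970280  f(a)=+0.000e+00  f'(a)=-6.683e-01  a ← 37.496906 − (+0.000e+00/-6.683e-01) = 37.496906
converged: |Δa| < 1e-12 after 5 iterations
sag = a·(cosh(S/(2a)) − 1) = 37.496906·(cosh(0.970280) − 1) = 19.079555
T_max/T_min = cosh(S/(2a)) = 1.508830

a=37.497 sag=19.080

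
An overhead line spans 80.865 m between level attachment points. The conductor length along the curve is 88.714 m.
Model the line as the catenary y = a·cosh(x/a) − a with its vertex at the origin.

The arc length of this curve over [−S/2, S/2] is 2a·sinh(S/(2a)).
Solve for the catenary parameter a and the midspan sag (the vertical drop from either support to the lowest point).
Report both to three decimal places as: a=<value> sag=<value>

a=53.737 sag=15.942

seed: a₀ = √(S³/(24(L−S))) = √(80.865³/(24·7.849)) = 52.981970
iter 1: u=0.763137  f(a)=+2.317e-01  f'(a)=-3.139e-01  a ← 52.981970 − (+2.317e-01/-3.139e-01) = 53.720242
iter 2: u=0.752649  f(a)=+4.933e-03  f'(a)=-3.007e-01  a ← 53.720242 − (+4.933e-03/-3.007e-01) = 53.736648
iter 3: u=0.752419  f(a)=+2.343e-06  f'(a)=-3.004e-01  a ← 53.736648 − (+2.343e-06/-3.004e-01) = 53.736656
iter 4: u=0.752419  f(a)=+5.400e-13  f'(a)=-3.004e-01  a ← 53.736656 − (+5.400e-13/-3.004e-01) = 53.736656
converged: |Δa| < 1e-12 after 4 iterations
sag = a·(cosh(S/(2a)) − 1) = 53.736656·(cosh(0.752419) − 1) = 15.942406
T_max/T_min = cosh(S/(2a)) = 1.296677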